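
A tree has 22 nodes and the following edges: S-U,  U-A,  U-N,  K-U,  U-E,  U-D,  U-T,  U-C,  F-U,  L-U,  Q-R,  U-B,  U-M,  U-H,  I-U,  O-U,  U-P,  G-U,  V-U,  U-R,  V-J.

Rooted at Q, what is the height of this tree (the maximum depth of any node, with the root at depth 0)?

The longest root-to-leaf path is Q–R–U–V–J (4 edges).

4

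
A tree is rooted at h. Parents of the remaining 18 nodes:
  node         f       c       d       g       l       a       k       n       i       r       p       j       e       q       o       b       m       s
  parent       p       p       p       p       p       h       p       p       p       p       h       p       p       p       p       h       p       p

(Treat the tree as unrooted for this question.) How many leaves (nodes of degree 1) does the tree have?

Degree-1 nodes: a, b, c, d, e, f, g, i, j, k, l, m, n, o, q, r, s — 17 of them.

17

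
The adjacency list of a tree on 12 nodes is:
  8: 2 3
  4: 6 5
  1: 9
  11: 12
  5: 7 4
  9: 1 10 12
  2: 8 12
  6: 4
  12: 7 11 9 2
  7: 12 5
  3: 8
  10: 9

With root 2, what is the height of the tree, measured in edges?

5

6 sits deepest: 2 – 12 – 7 – 5 – 4 – 6 — 5 edges from the root.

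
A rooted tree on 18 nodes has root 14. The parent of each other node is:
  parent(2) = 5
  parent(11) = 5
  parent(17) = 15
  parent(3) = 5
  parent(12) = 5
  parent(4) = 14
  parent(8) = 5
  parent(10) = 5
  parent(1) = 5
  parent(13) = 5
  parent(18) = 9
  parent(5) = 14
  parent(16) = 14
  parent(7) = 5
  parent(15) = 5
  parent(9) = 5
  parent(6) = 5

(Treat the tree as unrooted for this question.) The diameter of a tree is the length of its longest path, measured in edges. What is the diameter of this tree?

4

BFS from 18 reaches 16 last, at distance 4; BFS from 16 confirms no node is farther.
Path: 18 - 9 - 5 - 14 - 16.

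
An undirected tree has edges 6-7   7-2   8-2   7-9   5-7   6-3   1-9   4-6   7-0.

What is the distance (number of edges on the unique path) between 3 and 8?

4

3 - 6 - 7 - 2 - 8: 4 edges.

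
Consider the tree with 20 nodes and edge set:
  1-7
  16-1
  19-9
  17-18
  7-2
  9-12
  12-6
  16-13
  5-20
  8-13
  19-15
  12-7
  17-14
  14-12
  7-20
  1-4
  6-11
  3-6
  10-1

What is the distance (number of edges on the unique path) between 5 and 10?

4

The path is 5–20–7–1–10, which has 4 edges.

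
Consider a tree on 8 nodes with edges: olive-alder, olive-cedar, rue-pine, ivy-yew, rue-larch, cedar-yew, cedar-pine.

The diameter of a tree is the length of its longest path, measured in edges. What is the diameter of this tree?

5

BFS from larch reaches alder last, at distance 5; BFS from alder confirms no node is farther.
Path: larch–rue–pine–cedar–olive–alder.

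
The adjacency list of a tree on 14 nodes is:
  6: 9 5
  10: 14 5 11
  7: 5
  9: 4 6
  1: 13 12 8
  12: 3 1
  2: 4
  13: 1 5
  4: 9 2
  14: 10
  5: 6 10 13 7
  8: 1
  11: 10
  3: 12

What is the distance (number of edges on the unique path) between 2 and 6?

The path is 2 - 4 - 9 - 6, which has 3 edges.

3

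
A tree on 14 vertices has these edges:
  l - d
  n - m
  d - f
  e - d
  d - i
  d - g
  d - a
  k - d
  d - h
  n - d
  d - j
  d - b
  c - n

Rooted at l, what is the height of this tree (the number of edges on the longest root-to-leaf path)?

A deepest node is c, reached by l – d – n – c.
That path has 3 edges, so the height is 3.

3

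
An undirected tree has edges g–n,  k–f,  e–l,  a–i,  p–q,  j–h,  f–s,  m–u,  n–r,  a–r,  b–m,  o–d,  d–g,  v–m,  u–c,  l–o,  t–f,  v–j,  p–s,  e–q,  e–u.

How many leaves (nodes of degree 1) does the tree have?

6

Degree-1 nodes: b, c, h, i, k, t — 6 of them.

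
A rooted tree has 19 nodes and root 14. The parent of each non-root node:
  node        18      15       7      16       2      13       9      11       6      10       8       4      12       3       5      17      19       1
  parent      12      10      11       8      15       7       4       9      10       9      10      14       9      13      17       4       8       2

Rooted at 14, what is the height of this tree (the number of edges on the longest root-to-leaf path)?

6

1 sits deepest: 14-4-9-10-15-2-1 — 6 edges from the root.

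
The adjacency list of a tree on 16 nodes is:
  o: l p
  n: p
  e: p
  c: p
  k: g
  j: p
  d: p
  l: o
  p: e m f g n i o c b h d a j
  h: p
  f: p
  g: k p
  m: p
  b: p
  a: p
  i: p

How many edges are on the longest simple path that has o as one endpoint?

3

A farthest node from o is k.
The path o – p – g – k has 3 edges.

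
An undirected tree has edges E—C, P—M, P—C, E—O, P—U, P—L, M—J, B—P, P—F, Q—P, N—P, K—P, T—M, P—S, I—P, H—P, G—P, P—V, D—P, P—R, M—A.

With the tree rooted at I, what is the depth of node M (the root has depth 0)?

Climbing from M to the root: M → P → I. That's 2 steps.

2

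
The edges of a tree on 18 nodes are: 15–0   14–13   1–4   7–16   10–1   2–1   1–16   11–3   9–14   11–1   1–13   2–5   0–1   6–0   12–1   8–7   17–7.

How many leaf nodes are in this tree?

Exactly 10 nodes have a single neighbour: 3, 4, 5, 6, 8, 9, 10, 12, 15, 17.

10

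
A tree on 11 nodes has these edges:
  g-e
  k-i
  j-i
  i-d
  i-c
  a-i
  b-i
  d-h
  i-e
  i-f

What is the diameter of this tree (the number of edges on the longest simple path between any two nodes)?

A longest path is g-e-i-d-h, with 4 edges.

4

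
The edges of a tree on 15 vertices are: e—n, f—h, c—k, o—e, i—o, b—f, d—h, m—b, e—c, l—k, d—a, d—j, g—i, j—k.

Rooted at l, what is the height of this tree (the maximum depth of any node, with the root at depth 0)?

7

The longest root-to-leaf path is l–k–j–d–h–f–b–m (7 edges).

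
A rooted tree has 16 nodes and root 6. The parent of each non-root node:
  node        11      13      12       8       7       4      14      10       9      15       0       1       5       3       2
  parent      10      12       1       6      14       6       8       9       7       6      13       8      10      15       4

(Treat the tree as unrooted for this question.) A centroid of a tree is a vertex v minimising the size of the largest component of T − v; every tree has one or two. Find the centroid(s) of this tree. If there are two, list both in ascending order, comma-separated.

Delete 8: the remaining components have sizes 6, 5, 4. Max 6 ≤ 8, so 8 is a centroid.
Every other node leaves some component of size > 8, so the centroid is unique.

8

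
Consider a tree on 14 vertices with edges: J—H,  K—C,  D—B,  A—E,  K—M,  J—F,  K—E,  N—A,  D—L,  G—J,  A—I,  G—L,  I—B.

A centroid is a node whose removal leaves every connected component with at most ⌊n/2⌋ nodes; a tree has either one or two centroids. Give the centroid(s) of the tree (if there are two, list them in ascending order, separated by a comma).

B, I

Delete I: the remaining components have sizes 7, 6. Max 7 ≤ 7, so I is a centroid.
Its neighbour B also leaves a largest component of size 7, so both are centroids.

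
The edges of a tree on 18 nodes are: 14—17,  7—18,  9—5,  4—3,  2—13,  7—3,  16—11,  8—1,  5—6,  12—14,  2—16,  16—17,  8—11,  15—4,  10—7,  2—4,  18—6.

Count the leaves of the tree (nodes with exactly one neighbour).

6

Degree-1 nodes: 1, 9, 10, 12, 13, 15 — 6 of them.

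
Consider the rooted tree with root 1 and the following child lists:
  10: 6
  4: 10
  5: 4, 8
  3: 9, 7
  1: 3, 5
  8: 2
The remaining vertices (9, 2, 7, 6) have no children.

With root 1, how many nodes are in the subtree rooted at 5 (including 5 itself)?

5's subtree: {5, 4, 8, 10, 2, 6}, size 6.

6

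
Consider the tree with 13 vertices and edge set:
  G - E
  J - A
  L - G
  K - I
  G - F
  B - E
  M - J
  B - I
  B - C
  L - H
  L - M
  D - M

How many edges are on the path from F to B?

3

The path is F – G – E – B, which has 3 edges.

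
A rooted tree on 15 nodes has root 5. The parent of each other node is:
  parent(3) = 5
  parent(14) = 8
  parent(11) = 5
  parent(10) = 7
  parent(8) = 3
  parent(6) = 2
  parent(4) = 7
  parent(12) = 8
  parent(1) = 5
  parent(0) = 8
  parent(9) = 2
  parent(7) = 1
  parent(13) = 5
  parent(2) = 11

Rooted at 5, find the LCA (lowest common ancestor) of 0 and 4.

5

Path 0→root: 0 8 3 5; path 4→root: 4 7 1 5.
First common node: 5.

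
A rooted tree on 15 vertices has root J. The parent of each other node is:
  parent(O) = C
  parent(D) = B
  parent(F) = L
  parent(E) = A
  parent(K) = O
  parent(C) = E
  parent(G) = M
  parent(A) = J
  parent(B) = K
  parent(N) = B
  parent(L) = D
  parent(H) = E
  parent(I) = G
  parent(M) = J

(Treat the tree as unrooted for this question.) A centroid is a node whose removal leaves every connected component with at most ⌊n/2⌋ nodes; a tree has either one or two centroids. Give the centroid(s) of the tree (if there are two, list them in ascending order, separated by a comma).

C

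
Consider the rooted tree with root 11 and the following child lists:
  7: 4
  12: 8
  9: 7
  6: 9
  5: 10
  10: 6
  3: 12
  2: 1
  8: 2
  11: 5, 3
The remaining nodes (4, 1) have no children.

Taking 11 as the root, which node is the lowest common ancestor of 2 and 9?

Ancestors of 2 (toward the root): 2, 8, 12, 3, 11.
Ancestors of 9: 9, 6, 10, 5, 11.
The deepest node appearing in both lists is 11.

11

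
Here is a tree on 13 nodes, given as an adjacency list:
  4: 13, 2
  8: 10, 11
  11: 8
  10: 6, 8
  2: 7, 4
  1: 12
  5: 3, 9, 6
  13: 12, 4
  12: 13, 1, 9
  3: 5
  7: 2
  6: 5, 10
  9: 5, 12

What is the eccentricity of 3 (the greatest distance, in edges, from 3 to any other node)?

A farthest node from 3 is 7.
The path 3 – 5 – 9 – 12 – 13 – 4 – 2 – 7 has 7 edges.

7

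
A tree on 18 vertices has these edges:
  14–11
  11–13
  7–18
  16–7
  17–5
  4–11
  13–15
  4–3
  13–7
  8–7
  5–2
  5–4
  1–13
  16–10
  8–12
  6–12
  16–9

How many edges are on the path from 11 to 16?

3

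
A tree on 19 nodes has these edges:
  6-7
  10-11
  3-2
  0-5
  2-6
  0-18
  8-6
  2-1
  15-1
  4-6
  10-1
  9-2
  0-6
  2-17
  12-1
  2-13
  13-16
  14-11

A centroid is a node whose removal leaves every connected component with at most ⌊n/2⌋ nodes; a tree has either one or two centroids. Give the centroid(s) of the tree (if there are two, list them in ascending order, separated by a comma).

If 2 is removed the pieces have sizes 7, 6, 2, 1, 1, 1, all ≤ ⌊19/2⌋ = 9.
Every other node leaves some component of size > 9, so the centroid is unique.

2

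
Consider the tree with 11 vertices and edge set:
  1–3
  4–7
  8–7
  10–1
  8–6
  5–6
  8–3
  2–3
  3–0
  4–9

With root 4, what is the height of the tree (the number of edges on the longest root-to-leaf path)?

5

A deepest node is 10, reached by 4-7-8-3-1-10.
That path has 5 edges, so the height is 5.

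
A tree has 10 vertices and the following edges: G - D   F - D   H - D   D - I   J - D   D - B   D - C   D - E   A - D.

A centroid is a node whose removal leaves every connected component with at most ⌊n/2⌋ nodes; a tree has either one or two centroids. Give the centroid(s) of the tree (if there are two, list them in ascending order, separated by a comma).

D

Delete D: the remaining components have sizes 1, 1, 1, 1, 1, 1, 1, 1, 1. Max 1 ≤ 5, so D is a centroid.
Every other node leaves some component of size > 5, so the centroid is unique.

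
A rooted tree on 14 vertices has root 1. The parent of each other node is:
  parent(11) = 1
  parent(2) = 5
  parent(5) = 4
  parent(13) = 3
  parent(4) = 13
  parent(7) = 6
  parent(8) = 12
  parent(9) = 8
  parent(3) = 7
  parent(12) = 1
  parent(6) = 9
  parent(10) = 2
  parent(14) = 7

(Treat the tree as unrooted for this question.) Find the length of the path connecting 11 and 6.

5

11–1–12–8–9–6: 5 edges.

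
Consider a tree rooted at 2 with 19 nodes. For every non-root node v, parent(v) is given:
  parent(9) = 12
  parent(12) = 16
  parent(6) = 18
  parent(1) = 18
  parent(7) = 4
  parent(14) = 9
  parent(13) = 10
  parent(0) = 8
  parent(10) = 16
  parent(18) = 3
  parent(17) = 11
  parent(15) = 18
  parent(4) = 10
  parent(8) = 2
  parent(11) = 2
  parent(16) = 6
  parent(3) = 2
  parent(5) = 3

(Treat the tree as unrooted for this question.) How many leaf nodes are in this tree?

8

The leaves are 0, 1, 5, 7, 13, 14, 15, 17.
That is 8 leaves.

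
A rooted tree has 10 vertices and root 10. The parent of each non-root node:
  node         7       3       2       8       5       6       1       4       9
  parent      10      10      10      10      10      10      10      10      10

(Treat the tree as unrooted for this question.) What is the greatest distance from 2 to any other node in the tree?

2

A farthest node from 2 is 4 (1, 7, 6, 5, 8, 3, 9 also at distance 2).
The path 2–10–4 has 2 edges.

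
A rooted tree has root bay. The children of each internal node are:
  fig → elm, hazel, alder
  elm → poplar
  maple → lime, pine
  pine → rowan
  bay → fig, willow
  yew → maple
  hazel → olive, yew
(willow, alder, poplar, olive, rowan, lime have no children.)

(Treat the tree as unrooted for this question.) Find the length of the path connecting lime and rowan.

3

Walking from lime: lime - maple - pine - rowan. Length 3.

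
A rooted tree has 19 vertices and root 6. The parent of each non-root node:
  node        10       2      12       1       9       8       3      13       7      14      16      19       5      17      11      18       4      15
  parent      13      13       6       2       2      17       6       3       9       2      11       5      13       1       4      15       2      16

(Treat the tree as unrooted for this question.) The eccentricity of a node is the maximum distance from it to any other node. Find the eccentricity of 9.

Distances from 9 peak at 6, attained at 18.
9 – 2 – 4 – 11 – 16 – 15 – 18

6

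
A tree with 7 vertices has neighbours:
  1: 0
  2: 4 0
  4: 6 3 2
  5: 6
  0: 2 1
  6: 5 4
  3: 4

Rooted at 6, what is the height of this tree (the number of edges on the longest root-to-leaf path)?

4

1 sits deepest: 6 → 4 → 2 → 0 → 1 — 4 edges from the root.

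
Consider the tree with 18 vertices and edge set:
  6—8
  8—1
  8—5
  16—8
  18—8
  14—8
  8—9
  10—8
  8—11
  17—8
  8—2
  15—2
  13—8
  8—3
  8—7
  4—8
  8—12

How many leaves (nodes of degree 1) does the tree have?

Exactly 16 nodes have a single neighbour: 1, 3, 4, 5, 6, 7, 9, 10, 11, 12, 13, 14, 15, 16, 17, 18.

16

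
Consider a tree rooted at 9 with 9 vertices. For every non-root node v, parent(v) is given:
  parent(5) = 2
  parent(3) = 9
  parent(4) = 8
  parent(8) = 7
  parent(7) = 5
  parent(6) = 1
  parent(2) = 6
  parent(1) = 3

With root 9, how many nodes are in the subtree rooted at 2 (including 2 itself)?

5

Descendants of 2 (including itself): 2, 5, 7, 8, 4. That's 5.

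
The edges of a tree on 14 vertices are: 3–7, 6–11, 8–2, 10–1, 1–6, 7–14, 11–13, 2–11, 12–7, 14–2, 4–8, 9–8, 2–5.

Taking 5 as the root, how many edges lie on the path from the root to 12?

Climbing from 12 to the root: 12 → 7 → 14 → 2 → 5. That's 4 steps.

4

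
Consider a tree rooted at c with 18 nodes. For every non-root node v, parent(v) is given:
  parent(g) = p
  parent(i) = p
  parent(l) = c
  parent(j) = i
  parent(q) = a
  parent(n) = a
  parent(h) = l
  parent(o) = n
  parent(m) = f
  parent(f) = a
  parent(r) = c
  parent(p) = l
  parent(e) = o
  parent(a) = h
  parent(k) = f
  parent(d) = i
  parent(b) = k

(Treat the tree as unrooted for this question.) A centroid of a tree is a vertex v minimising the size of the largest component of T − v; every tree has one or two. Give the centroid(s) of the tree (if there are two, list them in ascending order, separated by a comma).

a, h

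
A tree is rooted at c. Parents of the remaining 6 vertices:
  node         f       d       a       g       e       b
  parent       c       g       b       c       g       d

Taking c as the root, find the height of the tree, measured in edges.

a sits deepest: c – g – d – b – a — 4 edges from the root.

4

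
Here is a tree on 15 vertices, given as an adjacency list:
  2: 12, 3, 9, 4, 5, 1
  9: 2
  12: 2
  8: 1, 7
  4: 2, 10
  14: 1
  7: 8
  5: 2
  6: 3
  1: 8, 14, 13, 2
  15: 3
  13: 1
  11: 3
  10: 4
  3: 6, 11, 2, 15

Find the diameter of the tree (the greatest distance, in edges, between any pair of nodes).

5

BFS from 7 reaches 10 last, at distance 5; BFS from 10 confirms no node is farther.
Path: 7 - 8 - 1 - 2 - 4 - 10.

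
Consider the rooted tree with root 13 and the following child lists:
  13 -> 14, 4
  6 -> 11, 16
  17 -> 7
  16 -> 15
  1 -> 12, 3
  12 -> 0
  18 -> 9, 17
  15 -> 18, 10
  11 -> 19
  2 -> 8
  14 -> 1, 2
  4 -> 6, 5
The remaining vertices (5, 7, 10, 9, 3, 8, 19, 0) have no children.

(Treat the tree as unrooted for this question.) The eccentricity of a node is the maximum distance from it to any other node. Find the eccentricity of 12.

10

A farthest node from 12 is 7.
The path 12 – 1 – 14 – 13 – 4 – 6 – 16 – 15 – 18 – 17 – 7 has 10 edges.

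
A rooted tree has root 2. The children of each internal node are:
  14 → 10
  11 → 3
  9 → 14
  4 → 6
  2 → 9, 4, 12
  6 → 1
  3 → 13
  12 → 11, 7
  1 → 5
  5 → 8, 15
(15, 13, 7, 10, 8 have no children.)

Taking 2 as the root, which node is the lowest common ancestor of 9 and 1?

2

Path 9→root: 9 2; path 1→root: 1 6 4 2.
First common node: 2.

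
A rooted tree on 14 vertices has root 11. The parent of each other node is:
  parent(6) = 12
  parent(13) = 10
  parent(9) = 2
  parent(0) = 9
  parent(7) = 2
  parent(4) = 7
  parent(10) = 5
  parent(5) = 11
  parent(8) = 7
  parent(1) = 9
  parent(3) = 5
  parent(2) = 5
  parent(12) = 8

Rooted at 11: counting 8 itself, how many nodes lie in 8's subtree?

Descendants of 8 (including itself): 8, 12, 6. That's 3.

3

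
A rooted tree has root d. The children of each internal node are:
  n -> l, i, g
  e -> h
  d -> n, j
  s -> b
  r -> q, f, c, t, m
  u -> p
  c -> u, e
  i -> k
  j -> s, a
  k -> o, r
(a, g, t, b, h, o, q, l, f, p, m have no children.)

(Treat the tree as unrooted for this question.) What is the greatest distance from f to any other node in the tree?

A farthest node from f is b.
The path f–r–k–i–n–d–j–s–b has 8 edges.

8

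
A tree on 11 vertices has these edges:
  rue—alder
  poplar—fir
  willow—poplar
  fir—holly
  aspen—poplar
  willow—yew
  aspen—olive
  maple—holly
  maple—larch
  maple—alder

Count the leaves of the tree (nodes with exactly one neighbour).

4

The leaves are larch, olive, rue, yew.
That is 4 leaves.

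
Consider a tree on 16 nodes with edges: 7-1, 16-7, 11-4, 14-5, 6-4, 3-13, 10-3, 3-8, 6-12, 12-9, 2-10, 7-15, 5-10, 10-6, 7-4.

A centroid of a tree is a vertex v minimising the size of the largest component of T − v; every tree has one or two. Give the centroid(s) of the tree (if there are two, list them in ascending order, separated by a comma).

6

Removing 6 splits the tree into components of sizes 7, 6, 2; the largest is 7 ≤ ⌊16/2⌋ = 8.
No neighbour of 6 does as well, so 6 is the unique centroid.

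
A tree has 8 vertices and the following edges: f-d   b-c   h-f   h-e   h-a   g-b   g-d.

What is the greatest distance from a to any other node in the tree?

6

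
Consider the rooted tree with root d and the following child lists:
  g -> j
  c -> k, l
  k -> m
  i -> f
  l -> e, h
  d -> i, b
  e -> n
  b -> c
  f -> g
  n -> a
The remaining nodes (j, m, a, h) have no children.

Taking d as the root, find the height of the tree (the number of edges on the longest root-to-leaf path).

a sits deepest: d → b → c → l → e → n → a — 6 edges from the root.

6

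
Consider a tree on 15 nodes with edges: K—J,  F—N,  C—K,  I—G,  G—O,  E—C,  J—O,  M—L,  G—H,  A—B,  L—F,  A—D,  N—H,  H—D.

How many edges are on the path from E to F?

8

E–C–K–J–O–G–H–N–F: 8 edges.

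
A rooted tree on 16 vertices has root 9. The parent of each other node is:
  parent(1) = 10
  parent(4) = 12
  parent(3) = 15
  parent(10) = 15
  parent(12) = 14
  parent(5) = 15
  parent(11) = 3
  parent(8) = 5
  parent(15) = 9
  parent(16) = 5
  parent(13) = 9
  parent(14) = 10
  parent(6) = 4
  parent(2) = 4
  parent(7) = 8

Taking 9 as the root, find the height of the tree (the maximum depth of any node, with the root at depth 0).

6

6 sits deepest: 9–15–10–14–12–4–6 — 6 edges from the root.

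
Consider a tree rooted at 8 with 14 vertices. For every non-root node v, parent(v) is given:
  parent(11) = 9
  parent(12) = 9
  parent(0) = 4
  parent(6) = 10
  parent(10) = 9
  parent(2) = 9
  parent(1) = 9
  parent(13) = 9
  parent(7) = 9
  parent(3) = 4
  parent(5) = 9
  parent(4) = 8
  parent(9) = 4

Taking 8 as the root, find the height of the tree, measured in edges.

4

6 sits deepest: 8 – 4 – 9 – 10 – 6 — 4 edges from the root.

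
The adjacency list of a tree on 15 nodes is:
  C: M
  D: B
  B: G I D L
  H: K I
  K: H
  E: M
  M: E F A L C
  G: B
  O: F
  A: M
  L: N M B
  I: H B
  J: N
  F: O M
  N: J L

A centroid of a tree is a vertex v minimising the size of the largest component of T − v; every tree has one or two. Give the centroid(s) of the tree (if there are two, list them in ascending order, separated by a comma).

L

Removing L splits the tree into components of sizes 6, 6, 2; the largest is 6 ≤ ⌊15/2⌋ = 7.
No neighbour of L does as well, so L is the unique centroid.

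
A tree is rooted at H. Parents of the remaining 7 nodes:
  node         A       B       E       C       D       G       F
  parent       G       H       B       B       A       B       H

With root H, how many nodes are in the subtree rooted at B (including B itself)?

6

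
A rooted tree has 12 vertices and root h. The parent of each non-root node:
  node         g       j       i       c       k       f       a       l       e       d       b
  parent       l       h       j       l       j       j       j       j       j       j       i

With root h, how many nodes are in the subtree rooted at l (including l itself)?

l's subtree: {l, c, g}, size 3.

3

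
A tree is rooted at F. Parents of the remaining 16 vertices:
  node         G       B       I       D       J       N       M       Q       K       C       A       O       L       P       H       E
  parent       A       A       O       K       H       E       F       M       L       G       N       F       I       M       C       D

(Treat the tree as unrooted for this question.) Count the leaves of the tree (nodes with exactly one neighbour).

Exactly 4 nodes have a single neighbour: B, J, P, Q.

4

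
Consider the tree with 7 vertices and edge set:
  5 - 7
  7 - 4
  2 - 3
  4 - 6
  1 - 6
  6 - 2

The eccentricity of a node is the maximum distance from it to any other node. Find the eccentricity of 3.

The node farthest from 3 is 5, via 3 – 2 – 6 – 4 – 7 – 5 — 5 edges.

5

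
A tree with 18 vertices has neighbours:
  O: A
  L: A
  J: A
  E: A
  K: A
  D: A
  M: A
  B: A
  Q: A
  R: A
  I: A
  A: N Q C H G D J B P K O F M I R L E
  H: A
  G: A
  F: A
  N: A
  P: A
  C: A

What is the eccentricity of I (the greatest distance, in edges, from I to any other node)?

2

A farthest node from I is N (L, Q, H, E, K, G, P, B, J, O, F, R, D, C, M also at distance 2).
The path I-A-N has 2 edges.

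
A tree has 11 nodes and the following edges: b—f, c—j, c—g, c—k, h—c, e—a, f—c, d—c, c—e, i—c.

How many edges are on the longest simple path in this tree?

4

Starting from b, a farthest node is a at distance 4.
One longest path: b-f-c-e-a.
So the diameter is 4.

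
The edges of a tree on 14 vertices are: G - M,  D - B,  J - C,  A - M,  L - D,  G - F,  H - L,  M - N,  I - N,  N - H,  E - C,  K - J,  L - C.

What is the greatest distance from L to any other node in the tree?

5

A farthest node from L is F.
The path L – H – N – M – G – F has 5 edges.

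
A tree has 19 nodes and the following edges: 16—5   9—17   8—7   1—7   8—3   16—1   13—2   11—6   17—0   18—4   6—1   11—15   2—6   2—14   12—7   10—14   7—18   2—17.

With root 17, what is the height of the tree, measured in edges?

4 sits deepest: 17–2–6–1–7–18–4 — 6 edges from the root.

6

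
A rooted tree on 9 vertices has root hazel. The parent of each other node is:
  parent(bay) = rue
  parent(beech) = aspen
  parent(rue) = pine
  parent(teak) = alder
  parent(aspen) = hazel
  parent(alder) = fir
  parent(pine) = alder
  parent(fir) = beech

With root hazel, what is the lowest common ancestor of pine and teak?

alder

Ancestors of pine (toward the root): pine, alder, fir, beech, aspen, hazel.
Ancestors of teak: teak, alder, fir, beech, aspen, hazel.
The deepest node appearing in both lists is alder.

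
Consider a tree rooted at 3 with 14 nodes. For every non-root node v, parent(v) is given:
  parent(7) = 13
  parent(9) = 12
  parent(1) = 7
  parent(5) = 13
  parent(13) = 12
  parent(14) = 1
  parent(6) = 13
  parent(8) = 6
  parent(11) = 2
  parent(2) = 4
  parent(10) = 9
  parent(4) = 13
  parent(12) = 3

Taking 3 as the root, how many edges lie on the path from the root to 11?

5

Path from 3 to 11: 3 → 12 → 13 → 4 → 2 → 11, which has 5 edges.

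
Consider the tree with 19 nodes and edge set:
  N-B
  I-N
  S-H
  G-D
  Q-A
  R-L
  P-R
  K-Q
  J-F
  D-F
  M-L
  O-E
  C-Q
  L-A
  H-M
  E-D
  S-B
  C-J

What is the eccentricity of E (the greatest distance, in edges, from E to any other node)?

13

The node farthest from E is I, via E – D – F – J – C – Q – A – L – M – H – S – B – N – I — 13 edges.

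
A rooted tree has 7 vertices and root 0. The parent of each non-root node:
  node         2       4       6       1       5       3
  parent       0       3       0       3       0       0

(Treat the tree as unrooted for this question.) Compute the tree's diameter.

A longest path is 4 – 3 – 0 – 2, with 3 edges.

3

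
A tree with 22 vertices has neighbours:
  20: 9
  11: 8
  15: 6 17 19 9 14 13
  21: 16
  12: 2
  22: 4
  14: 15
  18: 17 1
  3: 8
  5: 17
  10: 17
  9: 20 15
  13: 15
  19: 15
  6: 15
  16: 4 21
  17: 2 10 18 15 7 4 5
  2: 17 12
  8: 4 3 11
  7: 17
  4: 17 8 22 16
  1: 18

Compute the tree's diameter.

6

BFS from 20 reaches 11 last, at distance 6; BFS from 11 confirms no node is farther.
Path: 20 – 9 – 15 – 17 – 4 – 8 – 11.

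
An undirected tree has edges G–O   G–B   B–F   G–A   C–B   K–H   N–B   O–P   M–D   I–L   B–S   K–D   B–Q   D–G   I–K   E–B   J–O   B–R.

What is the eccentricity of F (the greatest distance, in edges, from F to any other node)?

A farthest node from F is L.
The path F–B–G–D–K–I–L has 6 edges.

6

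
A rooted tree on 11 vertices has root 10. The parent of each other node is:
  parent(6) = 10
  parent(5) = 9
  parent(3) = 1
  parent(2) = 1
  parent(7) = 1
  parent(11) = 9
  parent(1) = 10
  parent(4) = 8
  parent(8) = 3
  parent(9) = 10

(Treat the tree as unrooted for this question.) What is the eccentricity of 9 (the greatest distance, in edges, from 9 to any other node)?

A farthest node from 9 is 4.
The path 9 – 10 – 1 – 3 – 8 – 4 has 5 edges.

5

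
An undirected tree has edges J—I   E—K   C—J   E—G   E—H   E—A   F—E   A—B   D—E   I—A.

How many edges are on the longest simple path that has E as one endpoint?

4

A farthest node from E is C.
The path E-A-I-J-C has 4 edges.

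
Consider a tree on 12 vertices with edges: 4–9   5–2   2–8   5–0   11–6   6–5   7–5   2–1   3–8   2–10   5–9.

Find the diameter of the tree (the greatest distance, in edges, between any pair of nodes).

5

BFS from 4 reaches 3 last, at distance 5; BFS from 3 confirms no node is farther.
Path: 4 - 9 - 5 - 2 - 8 - 3.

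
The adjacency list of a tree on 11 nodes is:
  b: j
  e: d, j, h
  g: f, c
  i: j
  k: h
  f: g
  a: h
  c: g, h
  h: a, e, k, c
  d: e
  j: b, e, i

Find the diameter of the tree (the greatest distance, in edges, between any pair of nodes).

6

Starting from i, a farthest node is f at distance 6.
One longest path: i – j – e – h – c – g – f.
So the diameter is 6.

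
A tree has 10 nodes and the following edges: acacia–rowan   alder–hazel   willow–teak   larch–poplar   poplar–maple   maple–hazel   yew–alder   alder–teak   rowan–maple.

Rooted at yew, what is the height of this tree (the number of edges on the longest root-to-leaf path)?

5

A deepest node is acacia, reached by yew–alder–hazel–maple–rowan–acacia.
That path has 5 edges, so the height is 5.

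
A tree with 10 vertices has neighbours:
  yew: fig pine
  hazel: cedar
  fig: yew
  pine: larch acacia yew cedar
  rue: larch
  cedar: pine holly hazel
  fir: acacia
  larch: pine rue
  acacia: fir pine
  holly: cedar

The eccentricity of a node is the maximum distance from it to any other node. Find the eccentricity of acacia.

3

Distances from acacia peak at 3, attained at fig (rue, holly, hazel also at distance 3).
acacia-pine-yew-fig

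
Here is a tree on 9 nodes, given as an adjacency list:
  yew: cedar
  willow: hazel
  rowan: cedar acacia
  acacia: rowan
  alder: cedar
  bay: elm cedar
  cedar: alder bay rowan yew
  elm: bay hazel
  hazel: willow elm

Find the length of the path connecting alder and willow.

alder–cedar–bay–elm–hazel–willow: 5 edges.

5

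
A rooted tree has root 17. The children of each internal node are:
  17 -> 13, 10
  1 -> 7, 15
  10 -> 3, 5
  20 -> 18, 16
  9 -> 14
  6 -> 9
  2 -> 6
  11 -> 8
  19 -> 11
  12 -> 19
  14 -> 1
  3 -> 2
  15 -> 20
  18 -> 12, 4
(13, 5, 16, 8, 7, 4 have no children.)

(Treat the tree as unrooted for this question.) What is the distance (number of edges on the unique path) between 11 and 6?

Walking from 11: 11–19–12–18–20–15–1–14–9–6. Length 9.

9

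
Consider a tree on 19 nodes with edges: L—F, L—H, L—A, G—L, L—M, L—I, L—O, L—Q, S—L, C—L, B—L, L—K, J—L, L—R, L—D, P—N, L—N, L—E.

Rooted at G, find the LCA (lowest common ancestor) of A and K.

L

A's ancestor chain is A, L, G and K's is K, L, G; they first meet at L.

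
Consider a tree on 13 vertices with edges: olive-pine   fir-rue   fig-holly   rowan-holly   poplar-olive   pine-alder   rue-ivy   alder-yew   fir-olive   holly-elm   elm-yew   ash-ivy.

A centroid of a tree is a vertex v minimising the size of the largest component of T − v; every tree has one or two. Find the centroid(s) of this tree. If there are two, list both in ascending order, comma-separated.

pine

Removing pine splits the tree into components of sizes 6, 6; the largest is 6 ≤ ⌊13/2⌋ = 6.
No neighbour of pine does as well, so pine is the unique centroid.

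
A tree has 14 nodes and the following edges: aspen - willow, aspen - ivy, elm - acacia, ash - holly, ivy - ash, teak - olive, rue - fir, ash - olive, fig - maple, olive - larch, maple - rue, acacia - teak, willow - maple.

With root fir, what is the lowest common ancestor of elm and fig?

maple

Ancestors of elm (toward the root): elm, acacia, teak, olive, ash, ivy, aspen, willow, maple, rue, fir.
Ancestors of fig: fig, maple, rue, fir.
The deepest node appearing in both lists is maple.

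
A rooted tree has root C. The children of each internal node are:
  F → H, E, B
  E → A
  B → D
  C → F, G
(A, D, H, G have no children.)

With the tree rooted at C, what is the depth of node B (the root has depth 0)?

Climbing from B to the root: B – F – C. That's 2 steps.

2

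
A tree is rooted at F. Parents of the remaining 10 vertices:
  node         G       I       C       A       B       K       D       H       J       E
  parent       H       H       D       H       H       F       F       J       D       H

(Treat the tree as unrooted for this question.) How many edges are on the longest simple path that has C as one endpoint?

4

The node farthest from C is G (E, B, A, I also at distance 4), via C – D – J – H – G — 4 edges.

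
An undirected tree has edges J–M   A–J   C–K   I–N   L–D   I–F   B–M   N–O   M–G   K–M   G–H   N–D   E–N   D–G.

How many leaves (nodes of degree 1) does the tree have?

8

Degree-1 nodes: A, B, C, E, F, H, L, O — 8 of them.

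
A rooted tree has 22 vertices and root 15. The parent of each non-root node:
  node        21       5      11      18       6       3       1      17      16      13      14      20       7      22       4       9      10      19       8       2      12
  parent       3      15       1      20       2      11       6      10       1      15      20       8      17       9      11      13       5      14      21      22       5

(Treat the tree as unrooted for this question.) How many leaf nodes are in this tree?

6

Exactly 6 nodes have a single neighbour: 4, 7, 12, 16, 18, 19.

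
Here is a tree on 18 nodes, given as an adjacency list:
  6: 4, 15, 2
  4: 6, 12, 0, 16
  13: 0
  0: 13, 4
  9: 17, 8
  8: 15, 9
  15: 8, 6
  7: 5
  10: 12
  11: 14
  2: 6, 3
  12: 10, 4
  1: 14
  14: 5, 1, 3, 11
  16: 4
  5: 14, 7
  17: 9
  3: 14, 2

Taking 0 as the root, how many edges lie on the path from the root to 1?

0 → 4 → 6 → 2 → 3 → 14 → 1 — 6 edges.

6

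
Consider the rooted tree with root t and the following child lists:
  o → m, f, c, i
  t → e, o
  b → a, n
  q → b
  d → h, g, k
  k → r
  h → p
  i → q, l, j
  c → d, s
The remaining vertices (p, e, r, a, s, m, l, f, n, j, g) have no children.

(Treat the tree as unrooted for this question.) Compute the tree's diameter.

8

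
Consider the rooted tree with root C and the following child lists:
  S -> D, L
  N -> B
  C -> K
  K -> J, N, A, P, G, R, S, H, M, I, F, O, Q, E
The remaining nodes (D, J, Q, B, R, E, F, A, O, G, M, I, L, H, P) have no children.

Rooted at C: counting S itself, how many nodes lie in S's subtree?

S's subtree: {S, L, D}, size 3.

3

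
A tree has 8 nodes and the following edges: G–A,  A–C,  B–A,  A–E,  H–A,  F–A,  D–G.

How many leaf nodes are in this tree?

Degree-1 nodes: B, C, D, E, F, H — 6 of them.

6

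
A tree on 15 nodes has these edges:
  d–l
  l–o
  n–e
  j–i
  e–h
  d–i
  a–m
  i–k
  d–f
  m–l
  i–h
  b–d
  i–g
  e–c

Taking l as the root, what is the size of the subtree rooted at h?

Descendants of h (including itself): h, e, c, n. That's 4.

4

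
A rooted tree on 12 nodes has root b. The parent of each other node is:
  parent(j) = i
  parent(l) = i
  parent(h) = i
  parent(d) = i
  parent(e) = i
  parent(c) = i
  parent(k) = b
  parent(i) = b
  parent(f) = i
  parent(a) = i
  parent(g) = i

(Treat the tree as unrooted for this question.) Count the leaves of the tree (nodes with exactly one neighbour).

10

The leaves are a, c, d, e, f, g, h, j, k, l.
That is 10 leaves.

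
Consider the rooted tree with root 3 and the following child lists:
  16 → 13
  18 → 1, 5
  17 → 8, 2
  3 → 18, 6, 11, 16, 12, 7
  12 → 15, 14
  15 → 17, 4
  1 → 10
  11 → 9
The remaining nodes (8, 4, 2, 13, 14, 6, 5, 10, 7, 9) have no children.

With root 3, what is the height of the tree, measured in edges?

4

A deepest node is 2, reached by 3 → 12 → 15 → 17 → 2.
That path has 4 edges, so the height is 4.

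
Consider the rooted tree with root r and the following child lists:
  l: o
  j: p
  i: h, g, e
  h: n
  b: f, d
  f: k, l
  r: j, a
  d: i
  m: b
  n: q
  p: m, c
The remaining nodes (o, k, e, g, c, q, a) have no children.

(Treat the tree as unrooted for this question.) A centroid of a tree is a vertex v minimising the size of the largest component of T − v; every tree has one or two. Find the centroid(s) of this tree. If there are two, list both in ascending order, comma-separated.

If b is removed the pieces have sizes 7, 6, 4, all ≤ ⌊18/2⌋ = 9.
No neighbour of b does as well, so b is the unique centroid.

b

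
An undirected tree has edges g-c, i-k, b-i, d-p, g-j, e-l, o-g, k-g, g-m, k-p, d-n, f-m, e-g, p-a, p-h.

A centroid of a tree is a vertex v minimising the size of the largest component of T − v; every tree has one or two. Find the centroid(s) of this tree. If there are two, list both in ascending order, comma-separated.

g, k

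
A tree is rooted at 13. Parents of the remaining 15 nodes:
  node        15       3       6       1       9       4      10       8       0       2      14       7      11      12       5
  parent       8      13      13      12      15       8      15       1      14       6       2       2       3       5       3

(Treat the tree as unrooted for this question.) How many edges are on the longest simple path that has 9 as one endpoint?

Distances from 9 peak at 11, attained at 0.
9-15-8-1-12-5-3-13-6-2-14-0

11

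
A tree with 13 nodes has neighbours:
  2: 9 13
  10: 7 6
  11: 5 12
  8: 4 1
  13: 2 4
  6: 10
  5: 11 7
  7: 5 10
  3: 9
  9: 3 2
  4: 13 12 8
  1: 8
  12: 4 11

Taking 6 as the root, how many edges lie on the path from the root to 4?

6

6 – 10 – 7 – 5 – 11 – 12 – 4 — 6 edges.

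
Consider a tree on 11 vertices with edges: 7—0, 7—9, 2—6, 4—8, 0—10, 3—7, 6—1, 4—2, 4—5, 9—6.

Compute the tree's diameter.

7

Starting from 5, a farthest node is 10 at distance 7.
One longest path: 5–4–2–6–9–7–0–10.
So the diameter is 7.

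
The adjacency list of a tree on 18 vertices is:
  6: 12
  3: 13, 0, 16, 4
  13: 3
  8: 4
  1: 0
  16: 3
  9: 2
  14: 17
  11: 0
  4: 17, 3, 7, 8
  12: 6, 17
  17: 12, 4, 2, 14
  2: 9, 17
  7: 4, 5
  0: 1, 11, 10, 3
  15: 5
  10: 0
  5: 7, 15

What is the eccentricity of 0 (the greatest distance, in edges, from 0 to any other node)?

5

The node farthest from 0 is 9 (6, 15 also at distance 5), via 0–3–4–17–2–9 — 5 edges.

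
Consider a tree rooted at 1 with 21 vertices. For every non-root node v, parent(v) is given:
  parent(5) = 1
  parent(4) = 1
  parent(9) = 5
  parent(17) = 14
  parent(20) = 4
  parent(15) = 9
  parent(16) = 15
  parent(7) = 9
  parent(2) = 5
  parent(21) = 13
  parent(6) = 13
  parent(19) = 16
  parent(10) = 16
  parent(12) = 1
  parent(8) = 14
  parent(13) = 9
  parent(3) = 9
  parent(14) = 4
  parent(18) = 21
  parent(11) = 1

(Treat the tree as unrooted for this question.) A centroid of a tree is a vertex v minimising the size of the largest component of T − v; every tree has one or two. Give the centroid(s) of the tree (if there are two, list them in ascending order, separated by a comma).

9

Delete 9: the remaining components have sizes 10, 4, 4, 1, 1. Max 10 ≤ 10, so 9 is a centroid.
Every other node leaves some component of size > 10, so the centroid is unique.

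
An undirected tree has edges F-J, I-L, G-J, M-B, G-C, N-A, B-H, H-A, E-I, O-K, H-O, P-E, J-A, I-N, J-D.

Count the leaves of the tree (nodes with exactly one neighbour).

7

Degree-1 nodes: C, D, F, K, L, M, P — 7 of them.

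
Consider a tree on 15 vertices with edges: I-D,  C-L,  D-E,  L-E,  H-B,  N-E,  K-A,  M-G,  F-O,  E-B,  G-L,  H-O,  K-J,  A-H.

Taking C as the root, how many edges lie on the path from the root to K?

6

Climbing from K to the root: K → A → H → B → E → L → C. That's 6 steps.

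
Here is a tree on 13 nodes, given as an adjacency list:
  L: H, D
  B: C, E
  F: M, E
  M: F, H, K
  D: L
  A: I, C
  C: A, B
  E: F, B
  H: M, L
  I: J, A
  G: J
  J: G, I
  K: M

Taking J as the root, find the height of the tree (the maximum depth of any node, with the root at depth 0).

The longest root-to-leaf path is J-I-A-C-B-E-F-M-H-L-D (10 edges).

10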